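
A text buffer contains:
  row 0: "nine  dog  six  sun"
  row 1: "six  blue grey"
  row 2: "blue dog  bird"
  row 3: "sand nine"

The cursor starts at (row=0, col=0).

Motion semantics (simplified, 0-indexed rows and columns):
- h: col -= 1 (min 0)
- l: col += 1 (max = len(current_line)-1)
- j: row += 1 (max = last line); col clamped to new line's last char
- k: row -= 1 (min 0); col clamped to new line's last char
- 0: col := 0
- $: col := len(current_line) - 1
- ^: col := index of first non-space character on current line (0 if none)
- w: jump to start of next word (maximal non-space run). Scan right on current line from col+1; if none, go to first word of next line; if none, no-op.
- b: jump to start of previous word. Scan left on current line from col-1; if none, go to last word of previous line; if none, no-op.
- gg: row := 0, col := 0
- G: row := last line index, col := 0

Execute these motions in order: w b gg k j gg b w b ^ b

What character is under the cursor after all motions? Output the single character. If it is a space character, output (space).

Answer: n

Derivation:
After 1 (w): row=0 col=6 char='d'
After 2 (b): row=0 col=0 char='n'
After 3 (gg): row=0 col=0 char='n'
After 4 (k): row=0 col=0 char='n'
After 5 (j): row=1 col=0 char='s'
After 6 (gg): row=0 col=0 char='n'
After 7 (b): row=0 col=0 char='n'
After 8 (w): row=0 col=6 char='d'
After 9 (b): row=0 col=0 char='n'
After 10 (^): row=0 col=0 char='n'
After 11 (b): row=0 col=0 char='n'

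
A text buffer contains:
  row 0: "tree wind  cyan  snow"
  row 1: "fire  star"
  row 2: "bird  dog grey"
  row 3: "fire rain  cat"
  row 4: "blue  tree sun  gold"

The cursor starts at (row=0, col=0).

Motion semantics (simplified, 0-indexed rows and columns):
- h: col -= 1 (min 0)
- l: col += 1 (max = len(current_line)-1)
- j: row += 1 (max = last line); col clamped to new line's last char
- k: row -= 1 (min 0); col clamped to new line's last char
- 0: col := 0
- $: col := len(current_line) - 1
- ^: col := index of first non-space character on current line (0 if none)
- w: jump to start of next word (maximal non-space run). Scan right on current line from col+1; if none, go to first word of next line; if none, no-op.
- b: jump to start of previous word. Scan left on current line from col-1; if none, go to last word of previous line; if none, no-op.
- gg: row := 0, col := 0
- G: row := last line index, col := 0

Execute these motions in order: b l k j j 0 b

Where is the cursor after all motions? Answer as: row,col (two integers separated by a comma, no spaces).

Answer: 1,6

Derivation:
After 1 (b): row=0 col=0 char='t'
After 2 (l): row=0 col=1 char='r'
After 3 (k): row=0 col=1 char='r'
After 4 (j): row=1 col=1 char='i'
After 5 (j): row=2 col=1 char='i'
After 6 (0): row=2 col=0 char='b'
After 7 (b): row=1 col=6 char='s'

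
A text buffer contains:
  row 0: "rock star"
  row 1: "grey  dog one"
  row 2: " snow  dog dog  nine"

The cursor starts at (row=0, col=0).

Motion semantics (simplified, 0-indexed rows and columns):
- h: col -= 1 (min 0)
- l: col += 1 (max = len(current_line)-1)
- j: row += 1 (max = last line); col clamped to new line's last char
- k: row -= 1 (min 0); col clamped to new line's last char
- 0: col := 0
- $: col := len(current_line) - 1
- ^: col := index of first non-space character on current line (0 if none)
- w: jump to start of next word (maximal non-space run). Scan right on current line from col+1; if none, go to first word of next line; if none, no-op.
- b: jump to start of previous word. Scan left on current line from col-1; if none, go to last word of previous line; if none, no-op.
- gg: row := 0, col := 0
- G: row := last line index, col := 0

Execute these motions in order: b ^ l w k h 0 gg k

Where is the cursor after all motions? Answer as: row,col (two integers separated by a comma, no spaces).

Answer: 0,0

Derivation:
After 1 (b): row=0 col=0 char='r'
After 2 (^): row=0 col=0 char='r'
After 3 (l): row=0 col=1 char='o'
After 4 (w): row=0 col=5 char='s'
After 5 (k): row=0 col=5 char='s'
After 6 (h): row=0 col=4 char='_'
After 7 (0): row=0 col=0 char='r'
After 8 (gg): row=0 col=0 char='r'
After 9 (k): row=0 col=0 char='r'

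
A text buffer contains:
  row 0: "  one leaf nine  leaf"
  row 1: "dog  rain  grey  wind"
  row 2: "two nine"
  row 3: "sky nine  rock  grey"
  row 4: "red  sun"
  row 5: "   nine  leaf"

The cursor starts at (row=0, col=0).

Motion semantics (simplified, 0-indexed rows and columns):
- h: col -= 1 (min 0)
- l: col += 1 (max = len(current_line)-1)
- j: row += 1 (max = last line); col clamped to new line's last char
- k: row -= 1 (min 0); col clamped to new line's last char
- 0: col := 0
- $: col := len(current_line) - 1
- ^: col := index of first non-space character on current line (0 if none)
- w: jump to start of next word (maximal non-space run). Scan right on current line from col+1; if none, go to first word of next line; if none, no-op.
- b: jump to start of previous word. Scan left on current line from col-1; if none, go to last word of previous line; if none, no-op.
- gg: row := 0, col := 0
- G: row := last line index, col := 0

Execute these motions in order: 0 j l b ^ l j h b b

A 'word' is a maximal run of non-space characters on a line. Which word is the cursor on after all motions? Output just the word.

After 1 (0): row=0 col=0 char='_'
After 2 (j): row=1 col=0 char='d'
After 3 (l): row=1 col=1 char='o'
After 4 (b): row=1 col=0 char='d'
After 5 (^): row=1 col=0 char='d'
After 6 (l): row=1 col=1 char='o'
After 7 (j): row=2 col=1 char='w'
After 8 (h): row=2 col=0 char='t'
After 9 (b): row=1 col=17 char='w'
After 10 (b): row=1 col=11 char='g'

Answer: grey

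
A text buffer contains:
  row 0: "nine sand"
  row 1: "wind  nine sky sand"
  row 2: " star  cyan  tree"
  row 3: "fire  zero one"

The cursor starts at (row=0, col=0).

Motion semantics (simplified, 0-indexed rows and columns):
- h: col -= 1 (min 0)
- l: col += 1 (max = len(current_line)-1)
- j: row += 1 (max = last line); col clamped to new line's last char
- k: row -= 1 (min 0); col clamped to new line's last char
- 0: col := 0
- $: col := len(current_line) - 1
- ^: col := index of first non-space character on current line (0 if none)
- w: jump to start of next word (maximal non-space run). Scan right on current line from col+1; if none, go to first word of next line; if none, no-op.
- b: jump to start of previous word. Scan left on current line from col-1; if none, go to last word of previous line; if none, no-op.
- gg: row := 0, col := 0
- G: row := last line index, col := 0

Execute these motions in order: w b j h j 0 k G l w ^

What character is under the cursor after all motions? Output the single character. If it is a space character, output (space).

After 1 (w): row=0 col=5 char='s'
After 2 (b): row=0 col=0 char='n'
After 3 (j): row=1 col=0 char='w'
After 4 (h): row=1 col=0 char='w'
After 5 (j): row=2 col=0 char='_'
After 6 (0): row=2 col=0 char='_'
After 7 (k): row=1 col=0 char='w'
After 8 (G): row=3 col=0 char='f'
After 9 (l): row=3 col=1 char='i'
After 10 (w): row=3 col=6 char='z'
After 11 (^): row=3 col=0 char='f'

Answer: f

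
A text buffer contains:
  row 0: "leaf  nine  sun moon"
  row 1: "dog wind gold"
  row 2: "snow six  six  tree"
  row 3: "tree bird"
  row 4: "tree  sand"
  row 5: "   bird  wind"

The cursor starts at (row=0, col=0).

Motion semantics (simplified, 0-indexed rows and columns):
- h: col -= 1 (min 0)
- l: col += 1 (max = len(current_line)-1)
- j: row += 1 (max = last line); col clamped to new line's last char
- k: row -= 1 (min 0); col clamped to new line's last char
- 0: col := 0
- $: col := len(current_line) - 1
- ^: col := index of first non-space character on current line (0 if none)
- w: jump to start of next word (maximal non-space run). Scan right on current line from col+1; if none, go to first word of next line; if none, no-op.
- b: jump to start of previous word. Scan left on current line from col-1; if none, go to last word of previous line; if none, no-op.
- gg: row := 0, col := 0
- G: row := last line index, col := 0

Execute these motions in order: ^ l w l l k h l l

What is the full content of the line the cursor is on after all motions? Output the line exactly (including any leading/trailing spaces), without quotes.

Answer: leaf  nine  sun moon

Derivation:
After 1 (^): row=0 col=0 char='l'
After 2 (l): row=0 col=1 char='e'
After 3 (w): row=0 col=6 char='n'
After 4 (l): row=0 col=7 char='i'
After 5 (l): row=0 col=8 char='n'
After 6 (k): row=0 col=8 char='n'
After 7 (h): row=0 col=7 char='i'
After 8 (l): row=0 col=8 char='n'
After 9 (l): row=0 col=9 char='e'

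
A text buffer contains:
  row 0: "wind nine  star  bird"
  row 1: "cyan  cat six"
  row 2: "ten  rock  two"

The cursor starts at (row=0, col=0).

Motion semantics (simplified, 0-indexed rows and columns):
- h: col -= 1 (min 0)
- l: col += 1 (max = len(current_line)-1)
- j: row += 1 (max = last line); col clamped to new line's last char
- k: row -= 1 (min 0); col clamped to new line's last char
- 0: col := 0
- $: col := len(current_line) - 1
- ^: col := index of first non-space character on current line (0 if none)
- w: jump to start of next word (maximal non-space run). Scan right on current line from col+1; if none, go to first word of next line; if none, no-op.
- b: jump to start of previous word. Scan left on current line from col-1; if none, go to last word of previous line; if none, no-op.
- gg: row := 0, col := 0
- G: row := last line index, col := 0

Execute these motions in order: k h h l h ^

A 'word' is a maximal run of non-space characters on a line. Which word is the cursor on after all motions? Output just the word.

Answer: wind

Derivation:
After 1 (k): row=0 col=0 char='w'
After 2 (h): row=0 col=0 char='w'
After 3 (h): row=0 col=0 char='w'
After 4 (l): row=0 col=1 char='i'
After 5 (h): row=0 col=0 char='w'
After 6 (^): row=0 col=0 char='w'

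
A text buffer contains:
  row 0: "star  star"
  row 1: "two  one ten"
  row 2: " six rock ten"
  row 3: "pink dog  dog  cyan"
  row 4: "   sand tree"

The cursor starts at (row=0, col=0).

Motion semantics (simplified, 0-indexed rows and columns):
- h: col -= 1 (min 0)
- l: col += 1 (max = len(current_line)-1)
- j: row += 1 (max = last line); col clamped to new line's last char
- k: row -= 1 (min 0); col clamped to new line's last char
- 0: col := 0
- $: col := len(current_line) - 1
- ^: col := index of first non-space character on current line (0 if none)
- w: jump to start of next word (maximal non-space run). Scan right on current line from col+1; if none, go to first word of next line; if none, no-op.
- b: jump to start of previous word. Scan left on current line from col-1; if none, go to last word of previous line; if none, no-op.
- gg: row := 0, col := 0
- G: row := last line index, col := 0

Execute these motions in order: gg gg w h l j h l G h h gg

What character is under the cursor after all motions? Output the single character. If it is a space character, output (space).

Answer: s

Derivation:
After 1 (gg): row=0 col=0 char='s'
After 2 (gg): row=0 col=0 char='s'
After 3 (w): row=0 col=6 char='s'
After 4 (h): row=0 col=5 char='_'
After 5 (l): row=0 col=6 char='s'
After 6 (j): row=1 col=6 char='n'
After 7 (h): row=1 col=5 char='o'
After 8 (l): row=1 col=6 char='n'
After 9 (G): row=4 col=0 char='_'
After 10 (h): row=4 col=0 char='_'
After 11 (h): row=4 col=0 char='_'
After 12 (gg): row=0 col=0 char='s'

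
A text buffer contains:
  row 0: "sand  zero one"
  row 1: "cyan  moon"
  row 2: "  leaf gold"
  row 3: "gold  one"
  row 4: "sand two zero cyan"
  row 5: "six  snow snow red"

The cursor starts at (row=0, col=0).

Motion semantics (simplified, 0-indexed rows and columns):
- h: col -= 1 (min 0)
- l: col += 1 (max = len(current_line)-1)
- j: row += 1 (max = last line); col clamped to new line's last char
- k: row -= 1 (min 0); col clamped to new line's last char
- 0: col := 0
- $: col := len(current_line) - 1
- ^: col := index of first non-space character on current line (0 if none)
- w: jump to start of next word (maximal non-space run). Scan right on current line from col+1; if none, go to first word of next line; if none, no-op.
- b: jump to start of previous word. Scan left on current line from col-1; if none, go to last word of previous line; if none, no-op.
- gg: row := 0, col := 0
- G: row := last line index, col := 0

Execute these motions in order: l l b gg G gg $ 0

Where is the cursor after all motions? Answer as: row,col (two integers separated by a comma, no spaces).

Answer: 0,0

Derivation:
After 1 (l): row=0 col=1 char='a'
After 2 (l): row=0 col=2 char='n'
After 3 (b): row=0 col=0 char='s'
After 4 (gg): row=0 col=0 char='s'
After 5 (G): row=5 col=0 char='s'
After 6 (gg): row=0 col=0 char='s'
After 7 ($): row=0 col=13 char='e'
After 8 (0): row=0 col=0 char='s'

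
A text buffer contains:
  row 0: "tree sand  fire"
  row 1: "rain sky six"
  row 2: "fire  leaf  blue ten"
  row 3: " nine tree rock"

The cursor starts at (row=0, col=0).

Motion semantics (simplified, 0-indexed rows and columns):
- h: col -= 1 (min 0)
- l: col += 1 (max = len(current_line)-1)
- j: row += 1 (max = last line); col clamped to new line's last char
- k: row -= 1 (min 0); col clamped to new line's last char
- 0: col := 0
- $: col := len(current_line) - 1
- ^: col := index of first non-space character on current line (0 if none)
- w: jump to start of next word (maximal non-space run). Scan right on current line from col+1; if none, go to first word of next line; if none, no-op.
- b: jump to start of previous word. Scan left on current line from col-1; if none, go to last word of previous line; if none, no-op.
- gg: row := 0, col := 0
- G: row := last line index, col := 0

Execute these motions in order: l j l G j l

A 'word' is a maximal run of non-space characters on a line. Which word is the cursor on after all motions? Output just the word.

After 1 (l): row=0 col=1 char='r'
After 2 (j): row=1 col=1 char='a'
After 3 (l): row=1 col=2 char='i'
After 4 (G): row=3 col=0 char='_'
After 5 (j): row=3 col=0 char='_'
After 6 (l): row=3 col=1 char='n'

Answer: nine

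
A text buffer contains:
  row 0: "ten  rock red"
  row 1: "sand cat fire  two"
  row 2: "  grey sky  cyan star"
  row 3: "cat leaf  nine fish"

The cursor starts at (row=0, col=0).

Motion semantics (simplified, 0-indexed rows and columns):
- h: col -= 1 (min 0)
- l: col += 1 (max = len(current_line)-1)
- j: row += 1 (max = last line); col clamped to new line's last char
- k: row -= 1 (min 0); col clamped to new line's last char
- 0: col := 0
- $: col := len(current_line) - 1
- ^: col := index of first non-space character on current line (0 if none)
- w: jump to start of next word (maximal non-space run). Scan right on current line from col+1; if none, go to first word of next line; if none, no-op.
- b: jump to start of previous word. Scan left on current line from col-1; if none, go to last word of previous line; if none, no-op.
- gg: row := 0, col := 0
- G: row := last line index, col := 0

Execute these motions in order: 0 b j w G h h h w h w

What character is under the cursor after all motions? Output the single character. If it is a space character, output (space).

Answer: l

Derivation:
After 1 (0): row=0 col=0 char='t'
After 2 (b): row=0 col=0 char='t'
After 3 (j): row=1 col=0 char='s'
After 4 (w): row=1 col=5 char='c'
After 5 (G): row=3 col=0 char='c'
After 6 (h): row=3 col=0 char='c'
After 7 (h): row=3 col=0 char='c'
After 8 (h): row=3 col=0 char='c'
After 9 (w): row=3 col=4 char='l'
After 10 (h): row=3 col=3 char='_'
After 11 (w): row=3 col=4 char='l'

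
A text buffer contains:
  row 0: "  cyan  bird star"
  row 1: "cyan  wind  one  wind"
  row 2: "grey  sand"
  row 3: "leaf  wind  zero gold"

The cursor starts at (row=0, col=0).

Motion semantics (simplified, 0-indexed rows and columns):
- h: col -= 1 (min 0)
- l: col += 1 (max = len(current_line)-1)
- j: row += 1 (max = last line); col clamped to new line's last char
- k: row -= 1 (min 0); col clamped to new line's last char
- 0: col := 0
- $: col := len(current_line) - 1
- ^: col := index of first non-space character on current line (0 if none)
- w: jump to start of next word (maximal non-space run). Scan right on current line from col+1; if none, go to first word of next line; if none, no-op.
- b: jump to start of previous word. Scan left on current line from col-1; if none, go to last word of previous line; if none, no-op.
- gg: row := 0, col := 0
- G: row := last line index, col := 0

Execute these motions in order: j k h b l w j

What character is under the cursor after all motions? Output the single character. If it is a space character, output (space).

Answer: a

Derivation:
After 1 (j): row=1 col=0 char='c'
After 2 (k): row=0 col=0 char='_'
After 3 (h): row=0 col=0 char='_'
After 4 (b): row=0 col=0 char='_'
After 5 (l): row=0 col=1 char='_'
After 6 (w): row=0 col=2 char='c'
After 7 (j): row=1 col=2 char='a'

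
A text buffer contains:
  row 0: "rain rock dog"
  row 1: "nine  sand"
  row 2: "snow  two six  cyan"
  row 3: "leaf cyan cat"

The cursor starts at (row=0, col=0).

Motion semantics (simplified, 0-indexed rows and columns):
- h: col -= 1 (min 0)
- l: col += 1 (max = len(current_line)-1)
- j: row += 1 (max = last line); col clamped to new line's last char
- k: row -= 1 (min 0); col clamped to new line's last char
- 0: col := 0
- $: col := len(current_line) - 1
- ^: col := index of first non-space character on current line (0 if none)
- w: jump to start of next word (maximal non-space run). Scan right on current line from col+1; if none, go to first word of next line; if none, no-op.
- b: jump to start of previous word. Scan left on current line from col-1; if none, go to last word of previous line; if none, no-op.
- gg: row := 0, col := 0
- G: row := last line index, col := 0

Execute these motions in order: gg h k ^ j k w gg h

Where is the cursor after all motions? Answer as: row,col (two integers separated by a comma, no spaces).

Answer: 0,0

Derivation:
After 1 (gg): row=0 col=0 char='r'
After 2 (h): row=0 col=0 char='r'
After 3 (k): row=0 col=0 char='r'
After 4 (^): row=0 col=0 char='r'
After 5 (j): row=1 col=0 char='n'
After 6 (k): row=0 col=0 char='r'
After 7 (w): row=0 col=5 char='r'
After 8 (gg): row=0 col=0 char='r'
After 9 (h): row=0 col=0 char='r'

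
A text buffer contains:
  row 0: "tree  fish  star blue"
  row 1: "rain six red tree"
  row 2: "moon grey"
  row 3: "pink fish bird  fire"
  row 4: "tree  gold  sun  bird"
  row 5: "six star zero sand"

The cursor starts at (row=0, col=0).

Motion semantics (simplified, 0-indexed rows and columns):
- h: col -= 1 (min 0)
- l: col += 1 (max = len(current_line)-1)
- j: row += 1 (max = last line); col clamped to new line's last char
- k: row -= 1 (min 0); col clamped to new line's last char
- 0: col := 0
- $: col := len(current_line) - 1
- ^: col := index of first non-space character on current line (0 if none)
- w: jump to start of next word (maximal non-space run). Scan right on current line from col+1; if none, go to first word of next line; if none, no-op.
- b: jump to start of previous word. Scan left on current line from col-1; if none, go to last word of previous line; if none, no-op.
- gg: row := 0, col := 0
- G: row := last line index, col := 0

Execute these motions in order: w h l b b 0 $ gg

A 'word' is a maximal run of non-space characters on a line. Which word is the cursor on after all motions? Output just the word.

After 1 (w): row=0 col=6 char='f'
After 2 (h): row=0 col=5 char='_'
After 3 (l): row=0 col=6 char='f'
After 4 (b): row=0 col=0 char='t'
After 5 (b): row=0 col=0 char='t'
After 6 (0): row=0 col=0 char='t'
After 7 ($): row=0 col=20 char='e'
After 8 (gg): row=0 col=0 char='t'

Answer: tree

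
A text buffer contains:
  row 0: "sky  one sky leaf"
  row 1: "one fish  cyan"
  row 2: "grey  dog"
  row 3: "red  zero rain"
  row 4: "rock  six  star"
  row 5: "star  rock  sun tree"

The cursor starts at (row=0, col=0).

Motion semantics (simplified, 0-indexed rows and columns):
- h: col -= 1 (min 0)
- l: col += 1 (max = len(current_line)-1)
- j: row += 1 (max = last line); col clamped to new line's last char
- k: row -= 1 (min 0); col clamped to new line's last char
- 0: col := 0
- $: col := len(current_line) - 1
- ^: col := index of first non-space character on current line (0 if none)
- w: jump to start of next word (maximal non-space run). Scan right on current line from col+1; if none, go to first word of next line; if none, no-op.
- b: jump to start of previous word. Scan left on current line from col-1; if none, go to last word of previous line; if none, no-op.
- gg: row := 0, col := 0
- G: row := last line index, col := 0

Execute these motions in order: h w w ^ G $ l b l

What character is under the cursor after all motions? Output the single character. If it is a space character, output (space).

After 1 (h): row=0 col=0 char='s'
After 2 (w): row=0 col=5 char='o'
After 3 (w): row=0 col=9 char='s'
After 4 (^): row=0 col=0 char='s'
After 5 (G): row=5 col=0 char='s'
After 6 ($): row=5 col=19 char='e'
After 7 (l): row=5 col=19 char='e'
After 8 (b): row=5 col=16 char='t'
After 9 (l): row=5 col=17 char='r'

Answer: r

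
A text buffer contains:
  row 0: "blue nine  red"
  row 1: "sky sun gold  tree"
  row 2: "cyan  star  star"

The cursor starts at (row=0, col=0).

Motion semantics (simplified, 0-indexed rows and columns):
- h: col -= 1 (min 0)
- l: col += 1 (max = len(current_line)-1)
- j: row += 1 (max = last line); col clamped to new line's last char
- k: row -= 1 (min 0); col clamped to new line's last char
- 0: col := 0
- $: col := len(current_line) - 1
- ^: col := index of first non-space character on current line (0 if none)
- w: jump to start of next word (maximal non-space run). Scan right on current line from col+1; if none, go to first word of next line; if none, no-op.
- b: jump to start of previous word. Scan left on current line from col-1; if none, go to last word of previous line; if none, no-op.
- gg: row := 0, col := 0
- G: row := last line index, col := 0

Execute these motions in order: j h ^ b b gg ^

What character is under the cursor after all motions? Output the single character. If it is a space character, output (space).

Answer: b

Derivation:
After 1 (j): row=1 col=0 char='s'
After 2 (h): row=1 col=0 char='s'
After 3 (^): row=1 col=0 char='s'
After 4 (b): row=0 col=11 char='r'
After 5 (b): row=0 col=5 char='n'
After 6 (gg): row=0 col=0 char='b'
After 7 (^): row=0 col=0 char='b'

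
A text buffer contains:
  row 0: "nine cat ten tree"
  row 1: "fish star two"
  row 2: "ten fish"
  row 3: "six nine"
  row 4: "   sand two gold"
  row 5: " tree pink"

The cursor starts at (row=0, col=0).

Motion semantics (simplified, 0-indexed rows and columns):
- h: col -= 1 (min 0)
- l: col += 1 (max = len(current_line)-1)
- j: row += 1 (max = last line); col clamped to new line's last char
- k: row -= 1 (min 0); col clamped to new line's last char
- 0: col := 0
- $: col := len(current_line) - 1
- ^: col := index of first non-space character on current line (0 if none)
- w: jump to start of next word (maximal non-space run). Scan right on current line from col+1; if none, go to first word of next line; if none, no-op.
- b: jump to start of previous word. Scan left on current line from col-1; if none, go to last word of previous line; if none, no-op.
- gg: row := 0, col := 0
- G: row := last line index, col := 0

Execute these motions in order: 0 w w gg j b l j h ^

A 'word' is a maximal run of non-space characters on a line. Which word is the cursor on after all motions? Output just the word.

Answer: fish

Derivation:
After 1 (0): row=0 col=0 char='n'
After 2 (w): row=0 col=5 char='c'
After 3 (w): row=0 col=9 char='t'
After 4 (gg): row=0 col=0 char='n'
After 5 (j): row=1 col=0 char='f'
After 6 (b): row=0 col=13 char='t'
After 7 (l): row=0 col=14 char='r'
After 8 (j): row=1 col=12 char='o'
After 9 (h): row=1 col=11 char='w'
After 10 (^): row=1 col=0 char='f'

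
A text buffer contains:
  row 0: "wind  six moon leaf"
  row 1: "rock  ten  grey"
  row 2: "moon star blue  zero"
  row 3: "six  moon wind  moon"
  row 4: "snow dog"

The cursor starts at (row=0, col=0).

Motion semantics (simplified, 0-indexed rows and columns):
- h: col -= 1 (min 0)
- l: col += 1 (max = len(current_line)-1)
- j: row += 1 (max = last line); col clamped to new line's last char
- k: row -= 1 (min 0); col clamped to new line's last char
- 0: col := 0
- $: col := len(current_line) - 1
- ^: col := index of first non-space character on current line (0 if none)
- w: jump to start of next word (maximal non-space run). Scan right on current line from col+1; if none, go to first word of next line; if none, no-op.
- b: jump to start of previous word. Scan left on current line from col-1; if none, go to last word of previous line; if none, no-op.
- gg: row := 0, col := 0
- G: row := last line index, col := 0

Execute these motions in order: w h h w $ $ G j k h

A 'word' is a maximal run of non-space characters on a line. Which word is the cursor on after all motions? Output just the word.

Answer: six

Derivation:
After 1 (w): row=0 col=6 char='s'
After 2 (h): row=0 col=5 char='_'
After 3 (h): row=0 col=4 char='_'
After 4 (w): row=0 col=6 char='s'
After 5 ($): row=0 col=18 char='f'
After 6 ($): row=0 col=18 char='f'
After 7 (G): row=4 col=0 char='s'
After 8 (j): row=4 col=0 char='s'
After 9 (k): row=3 col=0 char='s'
After 10 (h): row=3 col=0 char='s'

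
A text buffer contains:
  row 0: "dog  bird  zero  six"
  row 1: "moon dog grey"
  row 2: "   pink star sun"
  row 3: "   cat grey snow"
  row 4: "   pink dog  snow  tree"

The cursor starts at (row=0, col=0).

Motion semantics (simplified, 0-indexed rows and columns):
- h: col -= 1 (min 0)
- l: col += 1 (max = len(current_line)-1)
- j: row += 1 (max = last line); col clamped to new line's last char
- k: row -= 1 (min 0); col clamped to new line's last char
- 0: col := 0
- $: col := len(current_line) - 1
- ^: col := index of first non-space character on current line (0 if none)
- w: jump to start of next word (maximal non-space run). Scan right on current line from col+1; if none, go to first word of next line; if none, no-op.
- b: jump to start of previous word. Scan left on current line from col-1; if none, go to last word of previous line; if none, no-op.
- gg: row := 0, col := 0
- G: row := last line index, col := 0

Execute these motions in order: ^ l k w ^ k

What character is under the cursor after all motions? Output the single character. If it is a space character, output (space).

Answer: d

Derivation:
After 1 (^): row=0 col=0 char='d'
After 2 (l): row=0 col=1 char='o'
After 3 (k): row=0 col=1 char='o'
After 4 (w): row=0 col=5 char='b'
After 5 (^): row=0 col=0 char='d'
After 6 (k): row=0 col=0 char='d'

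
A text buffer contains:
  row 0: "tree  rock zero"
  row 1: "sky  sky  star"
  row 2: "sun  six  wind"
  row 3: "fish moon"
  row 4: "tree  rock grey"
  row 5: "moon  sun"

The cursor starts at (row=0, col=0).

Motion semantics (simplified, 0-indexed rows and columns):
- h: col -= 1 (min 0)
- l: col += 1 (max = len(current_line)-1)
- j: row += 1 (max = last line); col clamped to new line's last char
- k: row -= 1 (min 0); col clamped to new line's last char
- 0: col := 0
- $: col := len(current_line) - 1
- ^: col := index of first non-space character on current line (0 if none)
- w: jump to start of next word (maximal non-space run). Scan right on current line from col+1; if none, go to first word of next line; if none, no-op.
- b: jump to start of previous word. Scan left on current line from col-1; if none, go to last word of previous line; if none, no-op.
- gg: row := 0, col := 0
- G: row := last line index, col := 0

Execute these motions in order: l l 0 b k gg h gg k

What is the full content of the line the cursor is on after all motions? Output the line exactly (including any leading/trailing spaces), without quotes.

Answer: tree  rock zero

Derivation:
After 1 (l): row=0 col=1 char='r'
After 2 (l): row=0 col=2 char='e'
After 3 (0): row=0 col=0 char='t'
After 4 (b): row=0 col=0 char='t'
After 5 (k): row=0 col=0 char='t'
After 6 (gg): row=0 col=0 char='t'
After 7 (h): row=0 col=0 char='t'
After 8 (gg): row=0 col=0 char='t'
After 9 (k): row=0 col=0 char='t'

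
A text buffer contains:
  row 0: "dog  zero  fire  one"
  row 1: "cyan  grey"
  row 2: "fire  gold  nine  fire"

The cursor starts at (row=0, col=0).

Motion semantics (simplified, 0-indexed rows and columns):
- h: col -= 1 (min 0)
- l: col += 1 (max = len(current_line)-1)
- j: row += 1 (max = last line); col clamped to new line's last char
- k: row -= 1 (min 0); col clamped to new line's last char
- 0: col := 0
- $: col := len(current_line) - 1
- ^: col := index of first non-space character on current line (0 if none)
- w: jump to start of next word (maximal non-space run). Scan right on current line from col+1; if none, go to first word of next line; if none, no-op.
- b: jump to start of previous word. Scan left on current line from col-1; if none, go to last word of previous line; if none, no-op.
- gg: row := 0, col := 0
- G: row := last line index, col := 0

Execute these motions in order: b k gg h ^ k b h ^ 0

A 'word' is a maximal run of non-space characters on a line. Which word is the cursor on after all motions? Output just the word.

Answer: dog

Derivation:
After 1 (b): row=0 col=0 char='d'
After 2 (k): row=0 col=0 char='d'
After 3 (gg): row=0 col=0 char='d'
After 4 (h): row=0 col=0 char='d'
After 5 (^): row=0 col=0 char='d'
After 6 (k): row=0 col=0 char='d'
After 7 (b): row=0 col=0 char='d'
After 8 (h): row=0 col=0 char='d'
After 9 (^): row=0 col=0 char='d'
After 10 (0): row=0 col=0 char='d'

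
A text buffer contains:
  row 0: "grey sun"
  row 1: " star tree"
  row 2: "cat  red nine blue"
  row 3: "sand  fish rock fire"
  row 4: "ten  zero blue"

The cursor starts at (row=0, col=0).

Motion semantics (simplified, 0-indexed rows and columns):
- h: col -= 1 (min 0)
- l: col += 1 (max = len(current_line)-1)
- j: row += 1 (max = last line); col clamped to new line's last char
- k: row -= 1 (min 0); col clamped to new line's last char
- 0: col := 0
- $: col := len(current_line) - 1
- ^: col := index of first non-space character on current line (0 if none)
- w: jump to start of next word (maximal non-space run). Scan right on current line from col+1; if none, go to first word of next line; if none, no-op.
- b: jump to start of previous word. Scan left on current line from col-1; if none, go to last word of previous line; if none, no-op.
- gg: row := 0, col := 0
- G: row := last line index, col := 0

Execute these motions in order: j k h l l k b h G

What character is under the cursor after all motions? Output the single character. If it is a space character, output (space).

Answer: t

Derivation:
After 1 (j): row=1 col=0 char='_'
After 2 (k): row=0 col=0 char='g'
After 3 (h): row=0 col=0 char='g'
After 4 (l): row=0 col=1 char='r'
After 5 (l): row=0 col=2 char='e'
After 6 (k): row=0 col=2 char='e'
After 7 (b): row=0 col=0 char='g'
After 8 (h): row=0 col=0 char='g'
After 9 (G): row=4 col=0 char='t'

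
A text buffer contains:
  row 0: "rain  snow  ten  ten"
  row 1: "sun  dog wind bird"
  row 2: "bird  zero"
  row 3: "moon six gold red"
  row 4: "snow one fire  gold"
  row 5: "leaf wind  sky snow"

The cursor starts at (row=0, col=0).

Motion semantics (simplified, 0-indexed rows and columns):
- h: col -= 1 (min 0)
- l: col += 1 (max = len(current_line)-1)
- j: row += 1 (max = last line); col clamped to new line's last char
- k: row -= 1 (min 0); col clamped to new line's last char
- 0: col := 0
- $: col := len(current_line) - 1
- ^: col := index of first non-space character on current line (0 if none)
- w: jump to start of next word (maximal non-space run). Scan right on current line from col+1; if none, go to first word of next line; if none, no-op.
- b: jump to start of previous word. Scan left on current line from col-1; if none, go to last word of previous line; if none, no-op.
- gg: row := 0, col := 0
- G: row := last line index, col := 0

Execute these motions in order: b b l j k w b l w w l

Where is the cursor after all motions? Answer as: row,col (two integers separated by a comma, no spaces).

After 1 (b): row=0 col=0 char='r'
After 2 (b): row=0 col=0 char='r'
After 3 (l): row=0 col=1 char='a'
After 4 (j): row=1 col=1 char='u'
After 5 (k): row=0 col=1 char='a'
After 6 (w): row=0 col=6 char='s'
After 7 (b): row=0 col=0 char='r'
After 8 (l): row=0 col=1 char='a'
After 9 (w): row=0 col=6 char='s'
After 10 (w): row=0 col=12 char='t'
After 11 (l): row=0 col=13 char='e'

Answer: 0,13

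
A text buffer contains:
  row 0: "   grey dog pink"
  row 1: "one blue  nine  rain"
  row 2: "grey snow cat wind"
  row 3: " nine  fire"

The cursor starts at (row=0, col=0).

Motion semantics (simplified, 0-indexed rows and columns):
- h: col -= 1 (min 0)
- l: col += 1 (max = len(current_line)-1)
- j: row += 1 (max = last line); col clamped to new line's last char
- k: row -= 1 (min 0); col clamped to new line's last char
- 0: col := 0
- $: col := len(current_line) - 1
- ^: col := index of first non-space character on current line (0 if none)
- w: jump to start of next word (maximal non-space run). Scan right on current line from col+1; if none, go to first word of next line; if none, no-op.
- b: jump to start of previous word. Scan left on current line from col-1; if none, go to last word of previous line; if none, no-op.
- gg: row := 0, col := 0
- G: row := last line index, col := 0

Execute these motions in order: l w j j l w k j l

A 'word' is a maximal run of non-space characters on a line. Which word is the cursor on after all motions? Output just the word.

After 1 (l): row=0 col=1 char='_'
After 2 (w): row=0 col=3 char='g'
After 3 (j): row=1 col=3 char='_'
After 4 (j): row=2 col=3 char='y'
After 5 (l): row=2 col=4 char='_'
After 6 (w): row=2 col=5 char='s'
After 7 (k): row=1 col=5 char='l'
After 8 (j): row=2 col=5 char='s'
After 9 (l): row=2 col=6 char='n'

Answer: snow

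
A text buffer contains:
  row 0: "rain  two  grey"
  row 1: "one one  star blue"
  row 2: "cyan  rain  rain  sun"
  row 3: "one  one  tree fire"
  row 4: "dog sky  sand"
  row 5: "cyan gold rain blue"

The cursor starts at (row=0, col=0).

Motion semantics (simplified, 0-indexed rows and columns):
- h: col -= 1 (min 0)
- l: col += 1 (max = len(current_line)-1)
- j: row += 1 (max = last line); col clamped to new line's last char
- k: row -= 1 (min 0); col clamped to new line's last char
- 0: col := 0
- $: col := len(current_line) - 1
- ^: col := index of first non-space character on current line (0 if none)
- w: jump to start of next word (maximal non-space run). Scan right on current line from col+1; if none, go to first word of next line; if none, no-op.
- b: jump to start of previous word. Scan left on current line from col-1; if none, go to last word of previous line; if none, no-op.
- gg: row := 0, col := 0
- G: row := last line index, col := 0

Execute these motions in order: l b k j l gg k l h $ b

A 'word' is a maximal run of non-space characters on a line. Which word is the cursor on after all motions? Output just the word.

Answer: grey

Derivation:
After 1 (l): row=0 col=1 char='a'
After 2 (b): row=0 col=0 char='r'
After 3 (k): row=0 col=0 char='r'
After 4 (j): row=1 col=0 char='o'
After 5 (l): row=1 col=1 char='n'
After 6 (gg): row=0 col=0 char='r'
After 7 (k): row=0 col=0 char='r'
After 8 (l): row=0 col=1 char='a'
After 9 (h): row=0 col=0 char='r'
After 10 ($): row=0 col=14 char='y'
After 11 (b): row=0 col=11 char='g'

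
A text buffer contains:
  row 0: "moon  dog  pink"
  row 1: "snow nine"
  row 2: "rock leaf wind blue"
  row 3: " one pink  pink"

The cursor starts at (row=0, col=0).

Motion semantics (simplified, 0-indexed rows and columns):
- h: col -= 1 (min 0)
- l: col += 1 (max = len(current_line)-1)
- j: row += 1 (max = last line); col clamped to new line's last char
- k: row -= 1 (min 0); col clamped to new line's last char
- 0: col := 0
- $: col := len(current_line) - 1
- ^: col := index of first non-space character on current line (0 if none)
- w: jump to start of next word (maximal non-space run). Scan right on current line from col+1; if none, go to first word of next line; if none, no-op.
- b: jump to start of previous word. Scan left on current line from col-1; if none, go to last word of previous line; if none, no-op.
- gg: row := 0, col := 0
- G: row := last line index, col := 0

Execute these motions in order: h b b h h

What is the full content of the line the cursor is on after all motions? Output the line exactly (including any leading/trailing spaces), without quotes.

Answer: moon  dog  pink

Derivation:
After 1 (h): row=0 col=0 char='m'
After 2 (b): row=0 col=0 char='m'
After 3 (b): row=0 col=0 char='m'
After 4 (h): row=0 col=0 char='m'
After 5 (h): row=0 col=0 char='m'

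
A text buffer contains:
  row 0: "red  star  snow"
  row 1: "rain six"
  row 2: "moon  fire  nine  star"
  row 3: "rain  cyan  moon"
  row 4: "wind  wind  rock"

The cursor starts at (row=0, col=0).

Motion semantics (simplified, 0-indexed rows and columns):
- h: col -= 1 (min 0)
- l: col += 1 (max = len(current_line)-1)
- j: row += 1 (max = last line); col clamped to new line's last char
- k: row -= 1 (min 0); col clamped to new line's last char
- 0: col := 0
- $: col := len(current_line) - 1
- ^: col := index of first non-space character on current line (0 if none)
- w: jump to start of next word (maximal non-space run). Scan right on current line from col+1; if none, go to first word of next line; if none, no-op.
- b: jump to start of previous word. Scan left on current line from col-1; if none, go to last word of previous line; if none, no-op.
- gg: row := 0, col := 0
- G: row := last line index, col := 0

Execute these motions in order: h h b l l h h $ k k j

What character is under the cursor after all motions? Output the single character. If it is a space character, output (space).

After 1 (h): row=0 col=0 char='r'
After 2 (h): row=0 col=0 char='r'
After 3 (b): row=0 col=0 char='r'
After 4 (l): row=0 col=1 char='e'
After 5 (l): row=0 col=2 char='d'
After 6 (h): row=0 col=1 char='e'
After 7 (h): row=0 col=0 char='r'
After 8 ($): row=0 col=14 char='w'
After 9 (k): row=0 col=14 char='w'
After 10 (k): row=0 col=14 char='w'
After 11 (j): row=1 col=7 char='x'

Answer: x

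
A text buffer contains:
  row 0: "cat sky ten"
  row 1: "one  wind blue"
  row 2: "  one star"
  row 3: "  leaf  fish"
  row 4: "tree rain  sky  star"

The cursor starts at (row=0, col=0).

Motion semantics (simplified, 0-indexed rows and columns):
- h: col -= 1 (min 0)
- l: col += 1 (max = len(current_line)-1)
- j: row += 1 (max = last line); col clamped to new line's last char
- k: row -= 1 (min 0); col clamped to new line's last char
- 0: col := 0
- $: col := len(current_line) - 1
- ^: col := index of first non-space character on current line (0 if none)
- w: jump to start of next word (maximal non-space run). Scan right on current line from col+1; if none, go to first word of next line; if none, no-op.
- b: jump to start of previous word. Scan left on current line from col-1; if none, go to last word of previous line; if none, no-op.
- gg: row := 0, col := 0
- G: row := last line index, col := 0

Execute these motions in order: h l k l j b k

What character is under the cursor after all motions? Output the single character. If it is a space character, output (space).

Answer: c

Derivation:
After 1 (h): row=0 col=0 char='c'
After 2 (l): row=0 col=1 char='a'
After 3 (k): row=0 col=1 char='a'
After 4 (l): row=0 col=2 char='t'
After 5 (j): row=1 col=2 char='e'
After 6 (b): row=1 col=0 char='o'
After 7 (k): row=0 col=0 char='c'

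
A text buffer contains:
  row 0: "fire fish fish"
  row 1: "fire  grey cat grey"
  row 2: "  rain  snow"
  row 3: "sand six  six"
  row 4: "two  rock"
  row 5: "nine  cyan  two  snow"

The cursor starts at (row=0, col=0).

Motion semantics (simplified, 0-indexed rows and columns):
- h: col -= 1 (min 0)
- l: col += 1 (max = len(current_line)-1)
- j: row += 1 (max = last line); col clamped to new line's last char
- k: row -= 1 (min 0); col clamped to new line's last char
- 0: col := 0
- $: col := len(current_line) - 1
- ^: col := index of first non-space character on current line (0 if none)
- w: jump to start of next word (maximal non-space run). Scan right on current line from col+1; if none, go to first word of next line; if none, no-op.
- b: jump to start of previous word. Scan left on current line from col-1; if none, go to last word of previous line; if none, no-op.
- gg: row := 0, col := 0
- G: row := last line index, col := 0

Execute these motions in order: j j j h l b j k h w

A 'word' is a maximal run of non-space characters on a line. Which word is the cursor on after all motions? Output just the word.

After 1 (j): row=1 col=0 char='f'
After 2 (j): row=2 col=0 char='_'
After 3 (j): row=3 col=0 char='s'
After 4 (h): row=3 col=0 char='s'
After 5 (l): row=3 col=1 char='a'
After 6 (b): row=3 col=0 char='s'
After 7 (j): row=4 col=0 char='t'
After 8 (k): row=3 col=0 char='s'
After 9 (h): row=3 col=0 char='s'
After 10 (w): row=3 col=5 char='s'

Answer: six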